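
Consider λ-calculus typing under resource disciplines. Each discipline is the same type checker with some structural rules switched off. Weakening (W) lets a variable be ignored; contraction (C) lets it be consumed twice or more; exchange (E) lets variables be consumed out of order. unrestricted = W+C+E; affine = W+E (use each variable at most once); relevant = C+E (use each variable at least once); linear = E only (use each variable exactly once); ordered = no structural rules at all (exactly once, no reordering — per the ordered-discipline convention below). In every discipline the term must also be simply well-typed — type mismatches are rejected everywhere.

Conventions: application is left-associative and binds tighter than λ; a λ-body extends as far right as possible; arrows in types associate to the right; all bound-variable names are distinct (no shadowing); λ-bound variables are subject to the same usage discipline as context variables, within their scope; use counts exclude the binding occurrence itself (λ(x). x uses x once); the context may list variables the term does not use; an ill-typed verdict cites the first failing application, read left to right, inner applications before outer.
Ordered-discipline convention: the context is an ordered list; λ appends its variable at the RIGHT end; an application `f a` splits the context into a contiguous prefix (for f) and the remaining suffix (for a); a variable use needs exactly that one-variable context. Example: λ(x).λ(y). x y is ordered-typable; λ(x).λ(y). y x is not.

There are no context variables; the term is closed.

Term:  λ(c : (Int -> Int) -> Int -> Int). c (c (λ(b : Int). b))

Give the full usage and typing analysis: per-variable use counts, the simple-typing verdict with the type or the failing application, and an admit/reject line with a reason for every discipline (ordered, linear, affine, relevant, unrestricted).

counts: c [bound] ×2, b [bound] ×1
uses in reading order: c, c, b
typing: ✓ — ((Int -> Int) -> Int -> Int) -> Int -> Int
ordered: ✗, c ×2 used more than once (contraction)
linear: ✗, c ×2 used more than once (contraction)
affine: ✗, c ×2 used more than once (contraction)
relevant: ✓, at least one use each (c, b)
unrestricted: ✓, typability at ((Int -> Int) -> Int -> Int) -> Int -> Int is all that's needed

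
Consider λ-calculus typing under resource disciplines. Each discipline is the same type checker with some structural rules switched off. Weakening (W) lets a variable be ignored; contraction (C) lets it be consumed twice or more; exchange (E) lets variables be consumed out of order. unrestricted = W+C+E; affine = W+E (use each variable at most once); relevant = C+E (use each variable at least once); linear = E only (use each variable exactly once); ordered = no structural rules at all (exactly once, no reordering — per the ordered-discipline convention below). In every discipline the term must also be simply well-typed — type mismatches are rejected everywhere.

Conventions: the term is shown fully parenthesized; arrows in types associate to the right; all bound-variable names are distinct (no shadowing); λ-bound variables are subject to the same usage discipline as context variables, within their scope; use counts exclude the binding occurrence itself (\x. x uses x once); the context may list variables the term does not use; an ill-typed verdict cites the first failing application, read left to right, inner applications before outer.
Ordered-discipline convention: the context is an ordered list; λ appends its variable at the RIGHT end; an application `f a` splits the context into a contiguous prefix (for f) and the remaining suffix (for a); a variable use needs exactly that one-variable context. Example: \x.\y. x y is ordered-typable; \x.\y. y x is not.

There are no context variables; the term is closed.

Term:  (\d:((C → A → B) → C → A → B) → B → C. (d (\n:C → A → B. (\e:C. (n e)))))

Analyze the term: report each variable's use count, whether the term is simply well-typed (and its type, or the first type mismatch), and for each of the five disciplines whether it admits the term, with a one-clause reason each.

variable uses: d (bound) ×1, n (bound) ×1, e (bound) ×1
use order (left to right): d, n, e
typing: ✓ — (((C → A → B) → C → A → B) → B → C) → B → C
ordered: ✓ — d, n, e: once each, no exchange needed
linear: ✓ — d, n, e: one use apiece
affine: ✓ — none of d, n, e used more than once
relevant: ✓ — at least one use each (d, n, e)
unrestricted: ✓ — type-checks ((((C → A → B) → C → A → B) → B → C) → B → C) and nothing is barred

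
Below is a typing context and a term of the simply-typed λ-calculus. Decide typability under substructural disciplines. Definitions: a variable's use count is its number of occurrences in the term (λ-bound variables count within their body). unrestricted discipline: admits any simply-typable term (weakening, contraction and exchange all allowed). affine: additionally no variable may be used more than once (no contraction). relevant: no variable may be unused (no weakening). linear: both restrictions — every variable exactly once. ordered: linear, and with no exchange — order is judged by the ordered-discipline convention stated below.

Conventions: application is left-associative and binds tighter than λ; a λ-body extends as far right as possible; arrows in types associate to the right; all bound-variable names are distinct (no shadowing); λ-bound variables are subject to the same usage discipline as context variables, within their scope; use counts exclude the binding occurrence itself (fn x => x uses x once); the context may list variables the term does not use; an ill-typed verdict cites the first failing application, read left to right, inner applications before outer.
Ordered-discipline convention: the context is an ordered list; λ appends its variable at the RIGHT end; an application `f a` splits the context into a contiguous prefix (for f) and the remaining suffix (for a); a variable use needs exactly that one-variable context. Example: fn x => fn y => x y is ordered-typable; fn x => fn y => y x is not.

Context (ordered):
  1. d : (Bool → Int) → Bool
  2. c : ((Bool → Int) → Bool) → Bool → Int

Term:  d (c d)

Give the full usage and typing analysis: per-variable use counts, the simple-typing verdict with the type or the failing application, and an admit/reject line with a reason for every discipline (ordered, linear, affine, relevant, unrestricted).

variable uses: d: 2, c: 1
use order (left to right): d, c, d
typing: well-typed — term : Bool
ordered: ✗ — d ×2 used more than once (contraction)
linear: ✗ — d ×2 used more than once (contraction)
affine: ✗ — d ×2 used more than once (contraction)
relevant: ✓ — none of d, c goes unused
unrestricted: ✓ — simply typable at Bool; W, C, E all held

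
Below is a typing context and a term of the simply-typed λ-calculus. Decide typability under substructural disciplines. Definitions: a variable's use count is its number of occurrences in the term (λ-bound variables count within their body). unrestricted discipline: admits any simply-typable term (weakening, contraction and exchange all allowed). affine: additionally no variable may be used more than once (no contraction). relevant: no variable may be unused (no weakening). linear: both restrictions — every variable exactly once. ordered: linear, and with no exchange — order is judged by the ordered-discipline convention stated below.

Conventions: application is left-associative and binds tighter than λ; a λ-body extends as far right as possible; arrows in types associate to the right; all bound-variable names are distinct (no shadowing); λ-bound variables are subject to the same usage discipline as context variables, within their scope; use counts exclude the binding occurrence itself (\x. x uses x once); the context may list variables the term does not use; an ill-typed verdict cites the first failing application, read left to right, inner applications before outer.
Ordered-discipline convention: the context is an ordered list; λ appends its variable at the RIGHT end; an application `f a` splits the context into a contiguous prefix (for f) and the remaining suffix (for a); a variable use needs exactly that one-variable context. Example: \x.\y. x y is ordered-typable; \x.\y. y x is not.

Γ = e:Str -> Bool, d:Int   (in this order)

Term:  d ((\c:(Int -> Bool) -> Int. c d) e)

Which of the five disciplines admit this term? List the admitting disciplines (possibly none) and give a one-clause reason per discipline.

admitted in: none
variable uses: e ×1; d ×2; c (λ-bound) ×1
left-to-right use order: d, c, d, e
typing: ill-typed: an argument Int mismatches the expected Int -> Bool
ordered: ✗, fails simple typing
linear: ✗, a type mismatch blocks all five
affine: ✗, the type mismatch rejects it
relevant: ✗, not simply typable
unrestricted: ✗, fails simple typing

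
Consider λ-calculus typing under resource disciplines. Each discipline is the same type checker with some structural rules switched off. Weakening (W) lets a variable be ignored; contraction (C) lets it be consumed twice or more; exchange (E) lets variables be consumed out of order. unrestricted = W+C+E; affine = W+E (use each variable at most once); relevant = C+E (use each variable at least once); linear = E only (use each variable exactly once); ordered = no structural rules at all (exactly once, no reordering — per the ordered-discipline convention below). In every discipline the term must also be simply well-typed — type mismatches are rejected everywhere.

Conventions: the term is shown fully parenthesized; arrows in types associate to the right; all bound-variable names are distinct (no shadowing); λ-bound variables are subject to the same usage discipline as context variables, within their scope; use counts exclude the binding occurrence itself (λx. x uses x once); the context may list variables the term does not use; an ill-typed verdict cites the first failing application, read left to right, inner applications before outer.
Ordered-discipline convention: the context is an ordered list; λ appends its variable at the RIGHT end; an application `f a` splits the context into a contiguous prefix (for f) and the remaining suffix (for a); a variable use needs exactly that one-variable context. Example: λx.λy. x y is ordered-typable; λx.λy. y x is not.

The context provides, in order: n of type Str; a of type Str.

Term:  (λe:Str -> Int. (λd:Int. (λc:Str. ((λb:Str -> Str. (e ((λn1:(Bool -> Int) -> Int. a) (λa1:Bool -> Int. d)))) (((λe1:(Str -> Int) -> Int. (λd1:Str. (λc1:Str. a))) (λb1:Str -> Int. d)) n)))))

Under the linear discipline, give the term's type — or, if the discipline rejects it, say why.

not well-typed under linear — needs contraction — a ×2, d ×2; c, b, n1, a1, e1, d1, c1, b1 left unused
variable uses: n: 1×; a: 2×; e (λ-bound): 1×; d (λ-bound): 2×; c (λ-bound): 0×; b (λ-bound): 0×; n1 (λ-bound): 0×; a1 (λ-bound): 0×; e1 (λ-bound): 0×; d1 (λ-bound): 0×; c1 (λ-bound): 0×; b1 (λ-bound): 0×
use order (left to right): e, a, d, a, d, n
typing: well-typed — term : (Str -> Int) -> Int -> Str -> Int
per-discipline verdicts: ordered ✗; linear ✗; affine ✗; relevant ✗; unrestricted ✓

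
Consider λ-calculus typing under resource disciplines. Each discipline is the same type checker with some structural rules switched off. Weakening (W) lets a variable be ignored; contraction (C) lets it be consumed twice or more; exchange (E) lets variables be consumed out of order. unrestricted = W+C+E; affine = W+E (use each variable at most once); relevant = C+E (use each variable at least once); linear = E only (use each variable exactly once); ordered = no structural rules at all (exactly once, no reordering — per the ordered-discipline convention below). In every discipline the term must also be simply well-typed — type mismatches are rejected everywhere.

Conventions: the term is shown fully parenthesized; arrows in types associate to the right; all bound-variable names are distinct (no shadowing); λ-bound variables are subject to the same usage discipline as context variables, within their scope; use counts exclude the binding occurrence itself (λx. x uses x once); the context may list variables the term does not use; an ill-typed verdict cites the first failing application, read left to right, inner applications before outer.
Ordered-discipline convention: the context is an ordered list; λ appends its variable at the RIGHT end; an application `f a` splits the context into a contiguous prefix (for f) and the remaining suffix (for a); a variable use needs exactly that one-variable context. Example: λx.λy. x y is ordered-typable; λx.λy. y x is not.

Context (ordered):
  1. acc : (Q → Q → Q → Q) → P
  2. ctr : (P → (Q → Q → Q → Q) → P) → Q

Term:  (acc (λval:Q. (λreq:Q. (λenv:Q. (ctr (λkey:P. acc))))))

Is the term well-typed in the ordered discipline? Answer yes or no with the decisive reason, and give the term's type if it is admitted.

no — uses contraction: acc ×2; unused: val, req, env, key — weakening required
use counts: acc=2; ctr=1; val (λ-bound)=0; req (λ-bound)=0; env (λ-bound)=0; key (λ-bound)=0
order of uses: acc, ctr, acc
typing: well-typed at P
across the five disciplines: ordered ✗; linear ✗; affine ✗; relevant ✗; unrestricted ✓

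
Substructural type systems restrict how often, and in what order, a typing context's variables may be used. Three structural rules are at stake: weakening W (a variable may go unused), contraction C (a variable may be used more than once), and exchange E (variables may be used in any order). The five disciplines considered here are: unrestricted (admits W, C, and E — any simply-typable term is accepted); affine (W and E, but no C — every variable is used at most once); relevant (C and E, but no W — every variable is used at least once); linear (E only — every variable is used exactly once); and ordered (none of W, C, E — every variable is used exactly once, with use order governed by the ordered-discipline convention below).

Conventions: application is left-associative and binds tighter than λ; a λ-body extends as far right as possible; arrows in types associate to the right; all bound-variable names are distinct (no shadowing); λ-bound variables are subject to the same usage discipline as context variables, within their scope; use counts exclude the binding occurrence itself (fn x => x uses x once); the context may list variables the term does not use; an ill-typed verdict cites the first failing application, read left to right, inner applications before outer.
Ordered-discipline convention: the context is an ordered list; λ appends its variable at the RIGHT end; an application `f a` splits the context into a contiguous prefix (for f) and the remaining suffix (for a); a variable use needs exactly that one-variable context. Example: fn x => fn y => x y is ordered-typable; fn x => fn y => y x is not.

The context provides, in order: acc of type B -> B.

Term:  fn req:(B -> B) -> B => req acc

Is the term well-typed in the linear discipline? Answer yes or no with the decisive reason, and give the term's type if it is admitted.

yes — each of acc, req used exactly once; term : ((B -> B) -> B) -> B
counts: acc: 1×; req (λ-bound): 1×
order of uses: req, acc
typing: well-typed at ((B -> B) -> B) -> B
per-discipline verdicts: ordered ✗ · linear ✓ · affine ✓ · relevant ✓ · unrestricted ✓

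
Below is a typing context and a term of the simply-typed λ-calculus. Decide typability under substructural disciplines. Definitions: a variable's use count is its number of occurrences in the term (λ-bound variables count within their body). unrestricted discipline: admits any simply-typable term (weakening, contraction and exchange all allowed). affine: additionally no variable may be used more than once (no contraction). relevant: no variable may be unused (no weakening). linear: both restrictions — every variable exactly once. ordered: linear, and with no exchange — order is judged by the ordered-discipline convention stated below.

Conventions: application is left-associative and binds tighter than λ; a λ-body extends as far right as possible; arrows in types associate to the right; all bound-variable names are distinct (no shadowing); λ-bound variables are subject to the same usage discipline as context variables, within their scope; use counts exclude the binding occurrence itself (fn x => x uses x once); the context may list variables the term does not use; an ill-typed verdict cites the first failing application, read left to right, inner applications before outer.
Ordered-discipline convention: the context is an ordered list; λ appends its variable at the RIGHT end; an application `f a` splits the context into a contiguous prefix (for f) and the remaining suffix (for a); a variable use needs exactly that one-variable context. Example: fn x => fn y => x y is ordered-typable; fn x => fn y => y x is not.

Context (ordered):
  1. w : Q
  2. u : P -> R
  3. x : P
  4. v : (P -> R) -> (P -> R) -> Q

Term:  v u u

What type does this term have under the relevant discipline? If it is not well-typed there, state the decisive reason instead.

not well-typed under relevant — needs weakening: w, x unused
counts: w ×0, u ×2, x ×0, v ×1
left-to-right use order: v, u, u
typing: the term checks, with type Q
all disciplines: ordered ✗; linear ✗; affine ✗; relevant ✗; unrestricted ✓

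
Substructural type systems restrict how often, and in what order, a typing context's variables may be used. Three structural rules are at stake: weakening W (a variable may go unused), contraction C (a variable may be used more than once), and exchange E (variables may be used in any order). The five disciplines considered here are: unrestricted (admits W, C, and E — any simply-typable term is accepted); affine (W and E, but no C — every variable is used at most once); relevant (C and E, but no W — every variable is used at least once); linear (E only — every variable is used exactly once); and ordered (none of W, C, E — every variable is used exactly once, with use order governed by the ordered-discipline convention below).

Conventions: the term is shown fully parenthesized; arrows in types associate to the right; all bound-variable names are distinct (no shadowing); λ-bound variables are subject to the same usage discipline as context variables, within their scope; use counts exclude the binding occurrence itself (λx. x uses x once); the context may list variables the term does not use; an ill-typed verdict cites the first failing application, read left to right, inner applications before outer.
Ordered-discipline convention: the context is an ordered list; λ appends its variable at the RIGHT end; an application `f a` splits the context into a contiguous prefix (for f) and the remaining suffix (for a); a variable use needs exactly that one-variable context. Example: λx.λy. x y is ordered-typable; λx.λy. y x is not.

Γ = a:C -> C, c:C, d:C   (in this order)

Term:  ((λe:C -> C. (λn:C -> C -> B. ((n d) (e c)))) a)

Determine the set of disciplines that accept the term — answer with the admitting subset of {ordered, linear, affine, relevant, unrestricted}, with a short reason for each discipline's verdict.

admitted in: linear, affine, relevant, unrestricted
counts: a: 1×, c: 1×, d: 1×, e [bound]: 1×, n [bound]: 1×
left-to-right use order: n, d, e, c, a
typing: the term checks, with type (C -> C -> B) -> B
ordered: ✗, no ordered split (uses run n, d, e, c, a)
linear: ✓, single use per variable (a, c, d, e, n)
affine: ✓, a, c, d, e, n: no repeats, contraction unneeded
relevant: ✓, a, c, d, e, n: all used, weakening unneeded
unrestricted: ✓, simply typable at (C -> C -> B) -> B; W, C, E all held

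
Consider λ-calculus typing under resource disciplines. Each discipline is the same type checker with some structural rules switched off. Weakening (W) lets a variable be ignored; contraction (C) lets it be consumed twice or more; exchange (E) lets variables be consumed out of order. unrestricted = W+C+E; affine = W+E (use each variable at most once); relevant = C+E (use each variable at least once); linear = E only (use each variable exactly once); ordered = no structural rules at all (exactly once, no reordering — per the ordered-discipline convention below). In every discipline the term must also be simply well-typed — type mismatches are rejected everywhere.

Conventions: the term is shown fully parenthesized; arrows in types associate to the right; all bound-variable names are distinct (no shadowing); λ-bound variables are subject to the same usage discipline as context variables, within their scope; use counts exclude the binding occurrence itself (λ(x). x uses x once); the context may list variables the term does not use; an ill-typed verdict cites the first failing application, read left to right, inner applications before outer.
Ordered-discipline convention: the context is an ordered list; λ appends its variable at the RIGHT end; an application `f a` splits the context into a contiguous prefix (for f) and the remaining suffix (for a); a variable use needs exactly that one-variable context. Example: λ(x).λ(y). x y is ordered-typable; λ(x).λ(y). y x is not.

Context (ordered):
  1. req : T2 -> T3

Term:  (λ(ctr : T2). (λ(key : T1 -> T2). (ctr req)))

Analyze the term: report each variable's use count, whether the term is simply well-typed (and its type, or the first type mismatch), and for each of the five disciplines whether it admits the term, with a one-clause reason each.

variable uses: req ×1; ctr (bound) ×1; key (bound) ×0
order of uses: ctr, req
typing: ill-typed: can't apply a value of type T2
ordered: ✗ — not simply typable
linear: ✗ — fails simple typing
affine: ✗ — a type mismatch blocks all five
relevant: ✗ — the type mismatch rejects it
unrestricted: ✗ — not simply typable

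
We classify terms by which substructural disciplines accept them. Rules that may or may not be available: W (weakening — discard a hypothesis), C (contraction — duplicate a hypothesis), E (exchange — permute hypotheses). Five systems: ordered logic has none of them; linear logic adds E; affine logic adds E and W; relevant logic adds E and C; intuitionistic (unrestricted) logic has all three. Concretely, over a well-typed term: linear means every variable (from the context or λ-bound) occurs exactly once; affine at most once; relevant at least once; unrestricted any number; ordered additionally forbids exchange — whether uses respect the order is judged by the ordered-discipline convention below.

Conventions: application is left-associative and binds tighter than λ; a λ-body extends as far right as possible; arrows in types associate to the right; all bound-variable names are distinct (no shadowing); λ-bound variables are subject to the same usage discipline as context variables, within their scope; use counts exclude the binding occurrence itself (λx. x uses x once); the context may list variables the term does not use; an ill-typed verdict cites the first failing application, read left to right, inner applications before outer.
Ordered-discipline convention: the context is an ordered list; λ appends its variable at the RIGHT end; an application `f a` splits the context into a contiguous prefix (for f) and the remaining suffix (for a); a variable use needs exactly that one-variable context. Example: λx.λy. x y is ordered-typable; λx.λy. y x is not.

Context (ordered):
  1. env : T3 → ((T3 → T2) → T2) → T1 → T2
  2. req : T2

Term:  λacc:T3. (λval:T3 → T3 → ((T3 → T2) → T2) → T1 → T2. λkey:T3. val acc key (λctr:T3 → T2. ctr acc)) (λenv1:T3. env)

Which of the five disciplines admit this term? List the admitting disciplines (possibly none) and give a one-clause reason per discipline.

admitted by: unrestricted
variable uses: env: 1×, req: 0×, acc (bound): 2×, val (bound): 1×, key (bound): 1×, ctr (bound): 1×, env1 (bound): 0×
use order (left to right): val, acc, key, ctr, acc, env
typing: the term checks, with type T3 → T3 → T1 → T2
ordered: ✗, needs contraction — acc ×2; needs weakening: req, env1 unused
linear: ✗, needs contraction — acc ×2; needs weakening: req, env1 unused
affine: ✗, needs contraction — acc ×2
relevant: ✗, needs weakening: req, env1 unused
unrestricted: ✓, simply typable at T3 → T3 → T1 → T2; W, C, E all held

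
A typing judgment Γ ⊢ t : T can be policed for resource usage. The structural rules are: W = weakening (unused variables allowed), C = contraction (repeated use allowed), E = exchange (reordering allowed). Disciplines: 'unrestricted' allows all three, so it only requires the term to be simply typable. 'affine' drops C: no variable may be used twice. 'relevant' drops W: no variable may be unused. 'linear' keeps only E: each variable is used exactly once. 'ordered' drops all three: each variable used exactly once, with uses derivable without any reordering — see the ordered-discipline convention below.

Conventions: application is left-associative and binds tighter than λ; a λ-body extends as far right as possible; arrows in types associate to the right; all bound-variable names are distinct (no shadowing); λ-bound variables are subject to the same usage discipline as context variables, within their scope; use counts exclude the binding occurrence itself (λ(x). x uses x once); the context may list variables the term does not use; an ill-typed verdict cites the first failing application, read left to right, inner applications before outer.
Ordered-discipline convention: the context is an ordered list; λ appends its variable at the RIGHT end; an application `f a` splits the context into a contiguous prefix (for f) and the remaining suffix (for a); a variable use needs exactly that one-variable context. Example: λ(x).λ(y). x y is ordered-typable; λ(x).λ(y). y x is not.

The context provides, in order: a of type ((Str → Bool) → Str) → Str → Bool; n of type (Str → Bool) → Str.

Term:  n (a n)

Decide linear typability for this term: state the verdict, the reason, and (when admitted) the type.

no — needs contraction — n ×2
variable uses: a: 1×; n: 2×
order of uses: n, a, n
typing: well-typed at Str
summary: ordered ✗, linear ✗, affine ✗, relevant ✓, unrestricted ✓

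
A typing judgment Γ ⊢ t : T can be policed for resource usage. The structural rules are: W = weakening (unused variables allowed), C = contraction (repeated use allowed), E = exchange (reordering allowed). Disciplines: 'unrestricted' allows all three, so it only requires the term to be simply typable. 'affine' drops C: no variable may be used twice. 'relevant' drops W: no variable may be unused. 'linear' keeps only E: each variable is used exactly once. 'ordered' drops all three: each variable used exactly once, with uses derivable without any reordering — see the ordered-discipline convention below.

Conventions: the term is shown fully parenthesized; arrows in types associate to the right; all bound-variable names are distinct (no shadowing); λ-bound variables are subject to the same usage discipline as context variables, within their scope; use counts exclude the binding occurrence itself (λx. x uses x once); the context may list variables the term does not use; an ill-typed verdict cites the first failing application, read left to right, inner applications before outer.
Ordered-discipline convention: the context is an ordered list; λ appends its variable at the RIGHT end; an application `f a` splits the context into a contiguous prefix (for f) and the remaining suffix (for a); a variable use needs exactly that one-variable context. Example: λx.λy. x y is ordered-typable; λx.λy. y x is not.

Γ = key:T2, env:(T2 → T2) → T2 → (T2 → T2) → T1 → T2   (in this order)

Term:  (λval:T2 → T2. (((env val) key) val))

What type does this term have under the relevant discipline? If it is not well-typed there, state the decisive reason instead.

term : (T2 → T2) → T1 → T2
counts: key=1, env=1, val (λ-bound)=2
order of uses: env, val, key, val
typing: ✓ — (T2 → T2) → T1 → T2
across the five disciplines: ordered ✗, linear ✗, affine ✗, relevant ✓, unrestricted ✓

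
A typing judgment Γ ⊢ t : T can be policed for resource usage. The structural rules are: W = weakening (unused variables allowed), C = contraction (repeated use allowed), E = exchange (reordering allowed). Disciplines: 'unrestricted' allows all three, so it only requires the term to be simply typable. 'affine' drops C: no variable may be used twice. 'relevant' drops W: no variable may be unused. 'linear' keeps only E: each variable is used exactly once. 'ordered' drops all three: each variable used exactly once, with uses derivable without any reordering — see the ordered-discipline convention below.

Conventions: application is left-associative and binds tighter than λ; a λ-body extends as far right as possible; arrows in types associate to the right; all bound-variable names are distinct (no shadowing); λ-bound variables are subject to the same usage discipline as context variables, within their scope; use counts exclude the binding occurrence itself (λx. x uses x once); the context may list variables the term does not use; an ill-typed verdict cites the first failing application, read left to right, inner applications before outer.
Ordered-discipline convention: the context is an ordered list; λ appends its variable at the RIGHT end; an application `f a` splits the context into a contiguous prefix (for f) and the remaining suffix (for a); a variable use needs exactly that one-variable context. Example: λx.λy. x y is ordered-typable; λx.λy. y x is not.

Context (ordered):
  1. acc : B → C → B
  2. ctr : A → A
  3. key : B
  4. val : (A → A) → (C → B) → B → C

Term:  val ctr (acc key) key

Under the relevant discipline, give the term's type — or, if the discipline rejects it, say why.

term : C
counts: acc: 1, ctr: 1, key: 2, val: 1
left-to-right use order: val, ctr, acc, key, key
typing: the term checks, with type C
per-discipline verdicts: ordered ✗ | linear ✗ | affine ✗ | relevant ✓ | unrestricted ✓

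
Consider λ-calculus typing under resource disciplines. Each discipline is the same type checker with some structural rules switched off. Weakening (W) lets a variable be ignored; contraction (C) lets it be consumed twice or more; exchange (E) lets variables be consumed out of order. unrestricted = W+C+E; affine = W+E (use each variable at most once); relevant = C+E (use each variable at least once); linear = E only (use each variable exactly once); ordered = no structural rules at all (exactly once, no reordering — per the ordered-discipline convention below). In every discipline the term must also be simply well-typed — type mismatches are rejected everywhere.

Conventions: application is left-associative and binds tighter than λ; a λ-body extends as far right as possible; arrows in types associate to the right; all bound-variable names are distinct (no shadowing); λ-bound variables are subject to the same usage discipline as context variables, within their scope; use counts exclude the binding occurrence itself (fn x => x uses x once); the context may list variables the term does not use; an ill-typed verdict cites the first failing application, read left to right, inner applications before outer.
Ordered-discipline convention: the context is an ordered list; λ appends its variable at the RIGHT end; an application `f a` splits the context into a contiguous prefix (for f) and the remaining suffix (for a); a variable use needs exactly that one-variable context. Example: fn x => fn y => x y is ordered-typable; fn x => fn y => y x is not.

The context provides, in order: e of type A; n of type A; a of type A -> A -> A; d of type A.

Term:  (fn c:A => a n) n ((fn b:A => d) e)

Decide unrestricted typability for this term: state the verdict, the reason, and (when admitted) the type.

yes — well-typed at A; no restrictions here; term : A
variable uses: e=1; n=2; a=1; d=1; c [bound]=0; b [bound]=0
left-to-right use order: a, n, n, d, e
typing: well-typed at A
across the five disciplines: ordered ✗ · linear ✗ · affine ✗ · relevant ✗ · unrestricted ✓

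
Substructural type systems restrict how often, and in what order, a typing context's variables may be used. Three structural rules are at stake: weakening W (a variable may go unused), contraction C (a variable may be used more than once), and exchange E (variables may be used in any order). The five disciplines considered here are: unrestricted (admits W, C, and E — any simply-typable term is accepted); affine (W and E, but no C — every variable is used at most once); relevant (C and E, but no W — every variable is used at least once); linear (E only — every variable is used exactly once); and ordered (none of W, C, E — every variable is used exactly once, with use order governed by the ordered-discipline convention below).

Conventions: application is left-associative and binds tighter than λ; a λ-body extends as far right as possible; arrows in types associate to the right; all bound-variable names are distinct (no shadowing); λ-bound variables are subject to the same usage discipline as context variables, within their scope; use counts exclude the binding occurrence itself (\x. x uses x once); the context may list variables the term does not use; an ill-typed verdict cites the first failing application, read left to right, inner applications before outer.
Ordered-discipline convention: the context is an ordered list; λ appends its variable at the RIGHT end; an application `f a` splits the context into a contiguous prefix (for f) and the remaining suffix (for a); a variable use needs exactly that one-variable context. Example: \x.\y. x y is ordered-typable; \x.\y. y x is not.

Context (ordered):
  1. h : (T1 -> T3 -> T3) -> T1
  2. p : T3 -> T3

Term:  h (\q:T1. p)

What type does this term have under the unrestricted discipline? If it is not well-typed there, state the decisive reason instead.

term : T1
counts: h=1; p=1; q (bound)=0
use order (left to right): h, p
typing: the term checks, with type T1
summary: ordered ✗ · linear ✗ · affine ✓ · relevant ✗ · unrestricted ✓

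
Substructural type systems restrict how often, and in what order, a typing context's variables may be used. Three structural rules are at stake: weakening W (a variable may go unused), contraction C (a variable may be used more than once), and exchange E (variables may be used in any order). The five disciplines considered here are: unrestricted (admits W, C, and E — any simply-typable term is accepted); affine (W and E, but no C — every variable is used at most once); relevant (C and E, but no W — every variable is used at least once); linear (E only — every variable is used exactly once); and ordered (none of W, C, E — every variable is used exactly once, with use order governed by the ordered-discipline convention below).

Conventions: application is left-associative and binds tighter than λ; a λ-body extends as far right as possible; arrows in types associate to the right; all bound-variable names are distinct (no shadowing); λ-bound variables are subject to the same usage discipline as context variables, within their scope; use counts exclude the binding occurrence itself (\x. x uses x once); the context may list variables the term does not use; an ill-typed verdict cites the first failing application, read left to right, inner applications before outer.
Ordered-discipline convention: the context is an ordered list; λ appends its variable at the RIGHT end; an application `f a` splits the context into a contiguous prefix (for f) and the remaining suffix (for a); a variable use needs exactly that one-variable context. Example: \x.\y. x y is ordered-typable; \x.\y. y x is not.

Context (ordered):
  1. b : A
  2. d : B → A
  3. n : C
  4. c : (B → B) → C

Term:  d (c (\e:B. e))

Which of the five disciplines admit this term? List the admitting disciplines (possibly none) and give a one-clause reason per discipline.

admitted in: none
variable uses: b: 0; d: 1; n: 0; c: 1; e (λ-bound): 1
left-to-right use order: d, c, e
typing: ill-typed: an argument C mismatches the expected B
ordered ✗ (fails simple typing)
linear ✗ (a type mismatch blocks all five)
affine ✗ (the type mismatch rejects it)
relevant ✗ (not simply typable)
unrestricted ✗ (fails simple typing)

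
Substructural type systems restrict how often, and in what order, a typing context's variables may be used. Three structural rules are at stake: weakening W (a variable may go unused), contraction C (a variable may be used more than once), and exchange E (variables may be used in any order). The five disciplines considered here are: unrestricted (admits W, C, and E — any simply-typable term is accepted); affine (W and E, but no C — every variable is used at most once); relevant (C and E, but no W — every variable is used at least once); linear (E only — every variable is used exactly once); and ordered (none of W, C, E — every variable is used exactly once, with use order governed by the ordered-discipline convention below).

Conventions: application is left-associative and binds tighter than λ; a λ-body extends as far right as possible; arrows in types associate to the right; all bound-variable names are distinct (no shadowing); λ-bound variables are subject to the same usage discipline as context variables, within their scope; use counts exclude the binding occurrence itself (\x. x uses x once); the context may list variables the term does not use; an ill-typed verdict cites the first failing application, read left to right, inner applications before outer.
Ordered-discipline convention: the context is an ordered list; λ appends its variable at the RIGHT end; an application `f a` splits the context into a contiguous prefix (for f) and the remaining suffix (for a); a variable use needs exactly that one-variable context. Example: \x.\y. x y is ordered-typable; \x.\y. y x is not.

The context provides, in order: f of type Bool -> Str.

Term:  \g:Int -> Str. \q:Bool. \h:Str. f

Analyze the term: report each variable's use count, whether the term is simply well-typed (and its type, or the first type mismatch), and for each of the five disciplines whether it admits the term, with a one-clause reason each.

usage: f: 1; g (λ-bound): 0; q (λ-bound): 0; h (λ-bound): 0
use order (left to right): f
typing: the term checks, with type (Int -> Str) -> Bool -> Str -> Bool -> Str
ordered: ✗, unused: g, q, h — weakening required
linear: ✗, unused: g, q, h — weakening required
affine: ✓, no duplicate uses among f, g, q, h
relevant: ✗, unused: g, q, h — weakening required
unrestricted: ✓, simply typable at (Int -> Str) -> Bool -> Str -> Bool -> Str; W, C, E all held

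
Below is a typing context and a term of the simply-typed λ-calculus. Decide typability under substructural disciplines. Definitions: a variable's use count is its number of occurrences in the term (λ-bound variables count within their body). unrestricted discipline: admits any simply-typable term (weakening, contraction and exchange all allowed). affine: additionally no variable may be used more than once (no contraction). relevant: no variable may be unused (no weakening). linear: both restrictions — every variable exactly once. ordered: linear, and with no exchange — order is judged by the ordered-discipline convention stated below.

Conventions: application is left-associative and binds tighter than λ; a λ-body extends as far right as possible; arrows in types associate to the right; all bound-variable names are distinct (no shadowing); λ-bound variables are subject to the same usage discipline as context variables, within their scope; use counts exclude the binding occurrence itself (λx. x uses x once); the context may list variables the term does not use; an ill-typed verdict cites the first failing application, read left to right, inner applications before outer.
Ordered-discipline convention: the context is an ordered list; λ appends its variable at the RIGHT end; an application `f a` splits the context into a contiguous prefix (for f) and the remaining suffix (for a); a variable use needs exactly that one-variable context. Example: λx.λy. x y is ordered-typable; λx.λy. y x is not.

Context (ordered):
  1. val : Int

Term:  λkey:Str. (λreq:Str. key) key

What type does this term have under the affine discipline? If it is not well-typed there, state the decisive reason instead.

not well-typed under affine — repeated use of key ×2
use counts: val: 0, key [bound]: 2, req [bound]: 0
order of uses: key, key
typing: the term checks, with type Str -> Str
per-discipline verdicts: ordered ✗ | linear ✗ | affine ✗ | relevant ✗ | unrestricted ✓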